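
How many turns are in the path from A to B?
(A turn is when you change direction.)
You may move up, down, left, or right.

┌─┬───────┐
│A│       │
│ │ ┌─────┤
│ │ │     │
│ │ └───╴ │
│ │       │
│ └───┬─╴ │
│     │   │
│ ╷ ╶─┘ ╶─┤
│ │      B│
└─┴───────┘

Directions: down, down, down, right, down, right, right, right
Number of turns: 3

Solution:

┌─┬───────┐
│A│       │
│ │ ┌─────┤
│↓│ │     │
│ │ └───╴ │
│↓│       │
│ └───┬─╴ │
│↳ ↓  │   │
│ ╷ ╶─┘ ╶─┤
│ │↳ → → B│
└─┴───────┘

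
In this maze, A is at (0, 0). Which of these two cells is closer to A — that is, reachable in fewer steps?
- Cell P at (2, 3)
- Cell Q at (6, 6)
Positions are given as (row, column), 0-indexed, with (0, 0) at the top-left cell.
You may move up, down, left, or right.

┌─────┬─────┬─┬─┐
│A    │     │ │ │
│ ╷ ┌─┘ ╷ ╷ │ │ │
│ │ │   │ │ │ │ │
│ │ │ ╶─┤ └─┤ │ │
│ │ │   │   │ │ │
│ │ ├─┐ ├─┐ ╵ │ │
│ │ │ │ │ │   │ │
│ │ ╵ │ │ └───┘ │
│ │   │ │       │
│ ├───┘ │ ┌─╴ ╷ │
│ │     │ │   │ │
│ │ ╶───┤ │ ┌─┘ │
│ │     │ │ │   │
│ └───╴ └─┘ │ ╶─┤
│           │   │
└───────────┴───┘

Shortest path A → P at (2, 3): 19 steps
Shortest path A → Q at (6, 6): 20 steps

P is closer (19 steps vs 20 steps).

Path to P:

┌─────┬─────┬─┬─┐
│A    │     │ │ │
│ ╷ ┌─┘ ╷ ╷ │ │ │
│↓│ │   │ │ │ │ │
│ │ │ ╶─┤ └─┤ │ │
│↓│ │  P│   │ │ │
│ │ ├─┐ ├─┐ ╵ │ │
│↓│ │ │↑│ │   │ │
│ │ ╵ │ │ └───┘ │
│↓│   │↑│       │
│ ├───┘ │ ┌─╴ ╷ │
│↓│↱ → ↑│ │   │ │
│ │ ╶───┤ │ ┌─┘ │
│↓│↑ ← ↰│ │ │   │
│ └───╴ └─┘ │ ╶─┤
│↳ → → ↑    │   │
└───────────┴───┘

Path to Q:

┌─────┬─────┬─┬─┐
│A    │     │ │ │
│ ╷ ┌─┘ ╷ ╷ │ │ │
│↓│ │   │ │ │ │ │
│ │ │ ╶─┤ └─┤ │ │
│↓│ │   │   │ │ │
│ │ ├─┐ ├─┐ ╵ │ │
│↓│ │ │ │ │   │ │
│ │ ╵ │ │ └───┘ │
│↓│   │ │    ↱ ↓│
│ ├───┘ │ ┌─╴ ╷ │
│↓│     │ │↱ ↑│↓│
│ │ ╶───┤ │ ┌─┘ │
│↓│     │ │↑│Q ↲│
│ └───╴ └─┘ │ ╶─┤
│↳ → → → → ↑│   │
└───────────┴───┘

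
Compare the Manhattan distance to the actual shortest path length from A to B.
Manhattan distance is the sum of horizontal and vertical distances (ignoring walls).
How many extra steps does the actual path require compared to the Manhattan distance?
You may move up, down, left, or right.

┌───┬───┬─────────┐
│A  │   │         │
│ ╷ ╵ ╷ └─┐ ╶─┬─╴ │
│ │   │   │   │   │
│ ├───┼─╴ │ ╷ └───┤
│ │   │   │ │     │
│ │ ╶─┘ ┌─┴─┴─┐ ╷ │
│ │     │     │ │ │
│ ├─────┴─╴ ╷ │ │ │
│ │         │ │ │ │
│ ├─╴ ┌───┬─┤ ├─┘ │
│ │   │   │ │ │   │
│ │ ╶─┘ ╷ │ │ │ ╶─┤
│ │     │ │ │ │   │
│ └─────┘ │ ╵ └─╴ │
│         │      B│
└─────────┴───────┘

Manhattan distance: |7 - 0| + |8 - 0| = 15
Actual path length: 31
Extra steps: 31 - 15 = 16

Solution:

┌───┬───┬─────────┐
│A  │   │         │
│ ╷ ╵ ╷ └─┐ ╶─┬─╴ │
│↓│   │   │   │   │
│ ├───┼─╴ │ ╷ └───┤
│↓│   │   │ │     │
│ │ ╶─┘ ┌─┴─┴─┐ ╷ │
│↓│     │  ↱ ↓│ │ │
│ ├─────┴─╴ ╷ │ │ │
│↓│  ↱ → → ↑│↓│ │ │
│ ├─╴ ┌───┬─┤ ├─┘ │
│↓│↱ ↑│↓ ↰│ │↓│   │
│ │ ╶─┘ ╷ │ │ │ ╶─┤
│↓│↑ ← ↲│↑│ │↓│   │
│ └─────┘ │ ╵ └─╴ │
│↳ → → → ↑│  ↳ → B│
└─────────┴───────┘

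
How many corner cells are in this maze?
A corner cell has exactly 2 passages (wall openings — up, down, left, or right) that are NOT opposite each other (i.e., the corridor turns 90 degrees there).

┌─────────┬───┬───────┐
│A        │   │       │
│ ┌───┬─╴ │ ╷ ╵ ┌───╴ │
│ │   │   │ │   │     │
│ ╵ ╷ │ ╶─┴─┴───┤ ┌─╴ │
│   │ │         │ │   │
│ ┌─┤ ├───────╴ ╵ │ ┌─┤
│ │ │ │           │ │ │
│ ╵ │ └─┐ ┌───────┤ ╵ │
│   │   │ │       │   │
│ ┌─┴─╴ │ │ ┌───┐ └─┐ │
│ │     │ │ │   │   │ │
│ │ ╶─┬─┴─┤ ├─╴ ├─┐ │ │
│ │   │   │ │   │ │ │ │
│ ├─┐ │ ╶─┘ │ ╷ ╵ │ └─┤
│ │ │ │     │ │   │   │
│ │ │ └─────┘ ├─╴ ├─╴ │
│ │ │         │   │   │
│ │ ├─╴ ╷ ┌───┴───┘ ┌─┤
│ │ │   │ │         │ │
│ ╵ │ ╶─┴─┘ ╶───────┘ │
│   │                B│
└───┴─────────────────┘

Counting corner cells (2 non-opposite passages):
Total corners: 52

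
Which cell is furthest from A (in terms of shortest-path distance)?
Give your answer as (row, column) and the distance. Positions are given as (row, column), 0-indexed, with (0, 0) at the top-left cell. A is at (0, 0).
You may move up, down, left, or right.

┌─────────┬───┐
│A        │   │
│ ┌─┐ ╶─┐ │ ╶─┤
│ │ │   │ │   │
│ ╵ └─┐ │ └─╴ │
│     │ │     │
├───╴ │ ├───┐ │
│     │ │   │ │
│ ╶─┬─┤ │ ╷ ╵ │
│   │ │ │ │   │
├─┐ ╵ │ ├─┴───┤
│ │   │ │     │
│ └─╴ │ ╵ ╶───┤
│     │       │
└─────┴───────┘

Computing BFS distances from A to all cells:
Furthest cell: (5, 0)
Distance: 15 steps

Path from A to the furthest cell:

┌─────────┬───┐
│A        │   │
│ ┌─┐ ╶─┐ │ ╶─┤
│↓│ │   │ │   │
│ ╵ └─┐ │ └─╴ │
│↳ → ↓│ │     │
├───╴ │ ├───┐ │
│↓ ← ↲│ │   │ │
│ ╶─┬─┤ │ ╷ ╵ │
│↳ ↓│ │ │ │   │
├─┐ ╵ │ ├─┴───┤
│B│↳ ↓│ │     │
│ └─╴ │ ╵ ╶───┤
│↑ ← ↲│       │
└─────┴───────┘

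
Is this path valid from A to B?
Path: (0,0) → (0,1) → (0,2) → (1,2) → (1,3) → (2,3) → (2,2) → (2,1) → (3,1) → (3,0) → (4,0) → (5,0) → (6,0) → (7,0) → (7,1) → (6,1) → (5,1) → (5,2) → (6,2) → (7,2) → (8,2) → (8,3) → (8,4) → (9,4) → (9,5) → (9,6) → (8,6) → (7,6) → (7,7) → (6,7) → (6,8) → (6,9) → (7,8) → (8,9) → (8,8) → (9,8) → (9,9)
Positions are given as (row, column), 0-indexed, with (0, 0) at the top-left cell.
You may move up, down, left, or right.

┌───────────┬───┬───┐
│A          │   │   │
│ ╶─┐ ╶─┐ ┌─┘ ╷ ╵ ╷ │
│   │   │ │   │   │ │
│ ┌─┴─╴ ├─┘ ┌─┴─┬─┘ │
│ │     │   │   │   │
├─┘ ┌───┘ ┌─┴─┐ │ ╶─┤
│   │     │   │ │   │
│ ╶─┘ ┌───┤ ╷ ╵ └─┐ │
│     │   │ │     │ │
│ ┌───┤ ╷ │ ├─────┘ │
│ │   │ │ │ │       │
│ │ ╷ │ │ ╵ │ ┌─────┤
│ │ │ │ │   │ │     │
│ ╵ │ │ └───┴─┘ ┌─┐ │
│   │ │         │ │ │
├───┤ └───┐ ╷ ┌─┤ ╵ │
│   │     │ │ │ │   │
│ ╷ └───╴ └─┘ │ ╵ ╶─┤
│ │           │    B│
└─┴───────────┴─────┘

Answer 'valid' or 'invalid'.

Checking path validity:
Result: Invalid move at step 32: cannot move from (6, 9) to (7, 8).

invalid

Correct solution:

┌───────────┬───┬───┐
│A → ↓      │   │   │
│ ╶─┐ ╶─┐ ┌─┘ ╷ ╵ ╷ │
│   │↳ ↓│ │   │   │ │
│ ┌─┴─╴ ├─┘ ┌─┴─┬─┘ │
│ │↓ ← ↲│   │   │   │
├─┘ ┌───┘ ┌─┴─┐ │ ╶─┤
│↓ ↲│     │   │ │   │
│ ╶─┘ ┌───┤ ╷ ╵ └─┐ │
│↓    │   │ │     │ │
│ ┌───┤ ╷ │ ├─────┘ │
│↓│↱ ↓│ │ │ │       │
│ │ ╷ │ │ ╵ │ ┌─────┤
│↓│↑│↓│ │   │ │↱ → ↓│
│ ╵ │ │ └───┴─┘ ┌─┐ │
│↳ ↑│↓│      ↱ ↑│ │↓│
├───┤ └───┐ ╷ ┌─┤ ╵ │
│   │↳ → ↓│ │↑│ │↓ ↲│
│ ╷ └───╴ └─┘ │ ╵ ╶─┤
│ │      ↳ → ↑│  ↳ B│
└─┴───────────┴─────┘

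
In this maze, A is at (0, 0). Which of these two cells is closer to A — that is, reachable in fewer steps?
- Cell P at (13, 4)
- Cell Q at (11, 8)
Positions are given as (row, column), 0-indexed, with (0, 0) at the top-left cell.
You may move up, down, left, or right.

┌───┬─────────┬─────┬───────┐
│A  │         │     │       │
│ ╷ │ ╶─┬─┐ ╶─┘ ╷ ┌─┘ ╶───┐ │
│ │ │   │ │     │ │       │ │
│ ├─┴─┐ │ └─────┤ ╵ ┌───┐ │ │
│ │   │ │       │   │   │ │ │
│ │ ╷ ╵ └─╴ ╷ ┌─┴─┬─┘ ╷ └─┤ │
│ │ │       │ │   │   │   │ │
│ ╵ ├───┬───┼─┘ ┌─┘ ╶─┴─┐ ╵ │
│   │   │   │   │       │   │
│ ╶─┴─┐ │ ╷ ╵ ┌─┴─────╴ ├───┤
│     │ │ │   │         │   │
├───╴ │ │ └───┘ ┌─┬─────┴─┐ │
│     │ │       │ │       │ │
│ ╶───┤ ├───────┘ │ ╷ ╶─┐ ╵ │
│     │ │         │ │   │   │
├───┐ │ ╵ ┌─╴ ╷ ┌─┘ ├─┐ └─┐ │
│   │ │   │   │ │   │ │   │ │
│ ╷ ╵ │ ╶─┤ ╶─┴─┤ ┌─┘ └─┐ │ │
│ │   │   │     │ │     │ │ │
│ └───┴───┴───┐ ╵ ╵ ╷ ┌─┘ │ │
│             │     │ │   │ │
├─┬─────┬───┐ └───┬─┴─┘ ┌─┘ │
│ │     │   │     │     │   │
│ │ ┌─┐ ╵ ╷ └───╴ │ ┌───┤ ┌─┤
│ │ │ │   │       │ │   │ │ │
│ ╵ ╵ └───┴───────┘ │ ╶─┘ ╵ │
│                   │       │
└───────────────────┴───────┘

Shortest path A → P at (13, 4): 45 steps
Shortest path A → Q at (11, 8): 29 steps

Q is closer (29 steps vs 45 steps).

Path to P:

┌───┬─────────┬─────┬───────┐
│A  │         │     │       │
│ ╷ │ ╶─┬─┐ ╶─┘ ╷ ┌─┘ ╶───┐ │
│↓│ │   │ │     │ │       │ │
│ ├─┴─┐ │ └─────┤ ╵ ┌───┐ │ │
│↓│   │ │       │   │   │ │ │
│ │ ╷ ╵ └─╴ ╷ ┌─┴─┬─┘ ╷ └─┤ │
│↓│ │       │ │   │   │   │ │
│ ╵ ├───┬───┼─┘ ┌─┘ ╶─┴─┐ ╵ │
│↓  │   │   │   │       │   │
│ ╶─┴─┐ │ ╷ ╵ ┌─┴─────╴ ├───┤
│↳ → ↓│ │ │   │         │   │
├───╴ │ │ └───┘ ┌─┬─────┴─┐ │
│↓ ← ↲│ │       │ │       │ │
│ ╶───┤ ├───────┘ │ ╷ ╶─┐ ╵ │
│↳ → ↓│ │         │ │   │   │
├───┐ │ ╵ ┌─╴ ╷ ┌─┘ ├─┐ └─┐ │
│↓ ↰│↓│   │   │ │   │ │   │ │
│ ╷ ╵ │ ╶─┤ ╶─┴─┤ ┌─┘ └─┐ │ │
│↓│↑ ↲│   │     │ │     │ │ │
│ └───┴───┴───┐ ╵ ╵ ╷ ┌─┘ │ │
│↳ → → → → → ↓│     │ │   │ │
├─┬─────┬───┐ └───┬─┴─┘ ┌─┘ │
│ │↓ ← ↰│↓ ↰│↳ → ↓│     │   │
│ │ ┌─┐ ╵ ╷ └───╴ │ ┌───┤ ┌─┤
│ │↓│ │↑ ↲│↑ ← ← ↲│ │   │ │ │
│ ╵ ╵ └───┴───────┘ │ ╶─┘ ╵ │
│  ↳ → → P          │       │
└───────────────────┴───────┘

Path to Q:

┌───┬─────────┬─────┬───────┐
│A  │         │     │       │
│ ╷ │ ╶─┬─┐ ╶─┘ ╷ ┌─┘ ╶───┐ │
│↓│ │   │ │     │ │       │ │
│ ├─┴─┐ │ └─────┤ ╵ ┌───┐ │ │
│↓│   │ │       │   │   │ │ │
│ │ ╷ ╵ └─╴ ╷ ┌─┴─┬─┘ ╷ └─┤ │
│↓│ │       │ │   │   │   │ │
│ ╵ ├───┬───┼─┘ ┌─┘ ╶─┴─┐ ╵ │
│↓  │   │   │   │       │   │
│ ╶─┴─┐ │ ╷ ╵ ┌─┴─────╴ ├───┤
│↳ → ↓│ │ │   │         │   │
├───╴ │ │ └───┘ ┌─┬─────┴─┐ │
│↓ ← ↲│ │       │ │       │ │
│ ╶───┤ ├───────┘ │ ╷ ╶─┐ ╵ │
│↳ → ↓│ │         │ │   │   │
├───┐ │ ╵ ┌─╴ ╷ ┌─┘ ├─┐ └─┐ │
│↓ ↰│↓│   │   │ │   │ │   │ │
│ ╷ ╵ │ ╶─┤ ╶─┴─┤ ┌─┘ └─┐ │ │
│↓│↑ ↲│   │     │ │     │ │ │
│ └───┴───┴───┐ ╵ ╵ ╷ ┌─┘ │ │
│↳ → → → → → ↓│     │ │   │ │
├─┬─────┬───┐ └───┬─┴─┘ ┌─┘ │
│ │     │   │↳ → Q│     │   │
│ │ ┌─┐ ╵ ╷ └───╴ │ ┌───┤ ┌─┤
│ │ │ │   │       │ │   │ │ │
│ ╵ ╵ └───┴───────┘ │ ╶─┘ ╵ │
│                   │       │
└───────────────────┴───────┘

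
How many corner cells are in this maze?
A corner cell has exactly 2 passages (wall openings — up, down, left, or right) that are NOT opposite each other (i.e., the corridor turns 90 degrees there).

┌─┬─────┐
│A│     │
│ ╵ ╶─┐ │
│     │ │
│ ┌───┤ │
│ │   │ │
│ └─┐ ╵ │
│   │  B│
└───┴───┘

Counting corner cells (2 non-opposite passages):
Total corners: 6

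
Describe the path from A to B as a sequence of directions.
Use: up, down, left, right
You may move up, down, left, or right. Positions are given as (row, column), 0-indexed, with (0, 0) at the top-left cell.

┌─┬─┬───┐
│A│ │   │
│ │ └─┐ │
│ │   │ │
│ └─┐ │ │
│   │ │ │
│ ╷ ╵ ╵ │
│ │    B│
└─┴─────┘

Finding the path and converting it to directions:
Path through cells: (0,0) → (1,0) → (2,0) → (2,1) → (3,1) → (3,2) → (3,3)
Directions: down, down, right, down, right, right

Solution:

┌─┬─┬───┐
│A│ │   │
│ │ └─┐ │
│↓│   │ │
│ └─┐ │ │
│↳ ↓│ │ │
│ ╷ ╵ ╵ │
│ │↳ → B│
└─┴─────┘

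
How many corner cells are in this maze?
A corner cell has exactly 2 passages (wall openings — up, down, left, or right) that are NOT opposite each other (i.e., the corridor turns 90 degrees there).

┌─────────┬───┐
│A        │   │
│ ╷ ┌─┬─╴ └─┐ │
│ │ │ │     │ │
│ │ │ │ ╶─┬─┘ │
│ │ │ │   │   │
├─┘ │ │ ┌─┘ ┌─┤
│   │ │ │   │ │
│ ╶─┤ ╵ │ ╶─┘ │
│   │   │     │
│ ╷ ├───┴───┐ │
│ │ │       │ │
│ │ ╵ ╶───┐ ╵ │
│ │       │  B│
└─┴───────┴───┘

Counting corner cells (2 non-opposite passages):
Total corners: 19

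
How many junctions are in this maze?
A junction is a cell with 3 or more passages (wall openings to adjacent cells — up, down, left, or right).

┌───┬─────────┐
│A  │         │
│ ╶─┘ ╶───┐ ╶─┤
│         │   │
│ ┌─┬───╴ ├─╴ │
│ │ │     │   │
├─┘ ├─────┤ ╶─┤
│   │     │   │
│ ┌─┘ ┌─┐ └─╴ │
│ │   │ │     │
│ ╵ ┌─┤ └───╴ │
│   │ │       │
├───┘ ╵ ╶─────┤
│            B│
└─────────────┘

Checking each cell for number of passages:

Junctions found (3+ passages):
  (0, 5): 3 passages
  (1, 0): 3 passages
  (1, 2): 3 passages
  (4, 6): 3 passages
  (5, 3): 3 passages
  (6, 2): 3 passages
  (6, 3): 3 passages
Total junctions: 7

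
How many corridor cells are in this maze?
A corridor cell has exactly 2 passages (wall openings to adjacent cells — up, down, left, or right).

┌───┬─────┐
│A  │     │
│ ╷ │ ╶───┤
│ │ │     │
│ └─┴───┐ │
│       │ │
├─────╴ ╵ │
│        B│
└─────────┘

Counting cells with exactly 2 passages:
Total corridor cells: 16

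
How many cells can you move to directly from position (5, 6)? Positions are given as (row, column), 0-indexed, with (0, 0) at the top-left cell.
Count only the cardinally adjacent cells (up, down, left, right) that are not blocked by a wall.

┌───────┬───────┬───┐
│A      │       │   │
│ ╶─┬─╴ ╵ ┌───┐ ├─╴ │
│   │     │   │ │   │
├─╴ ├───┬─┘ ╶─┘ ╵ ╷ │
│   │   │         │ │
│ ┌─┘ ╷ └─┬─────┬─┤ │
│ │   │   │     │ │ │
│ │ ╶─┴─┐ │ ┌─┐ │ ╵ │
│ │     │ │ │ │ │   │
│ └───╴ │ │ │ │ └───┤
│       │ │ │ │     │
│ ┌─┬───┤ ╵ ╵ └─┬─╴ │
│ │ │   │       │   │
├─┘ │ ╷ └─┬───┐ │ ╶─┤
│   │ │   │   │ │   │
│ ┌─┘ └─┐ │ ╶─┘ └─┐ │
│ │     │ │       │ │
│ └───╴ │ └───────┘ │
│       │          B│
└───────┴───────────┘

Checking passable neighbors of (5, 6):
Neighbors: (4, 6), (6, 6)
Count: 2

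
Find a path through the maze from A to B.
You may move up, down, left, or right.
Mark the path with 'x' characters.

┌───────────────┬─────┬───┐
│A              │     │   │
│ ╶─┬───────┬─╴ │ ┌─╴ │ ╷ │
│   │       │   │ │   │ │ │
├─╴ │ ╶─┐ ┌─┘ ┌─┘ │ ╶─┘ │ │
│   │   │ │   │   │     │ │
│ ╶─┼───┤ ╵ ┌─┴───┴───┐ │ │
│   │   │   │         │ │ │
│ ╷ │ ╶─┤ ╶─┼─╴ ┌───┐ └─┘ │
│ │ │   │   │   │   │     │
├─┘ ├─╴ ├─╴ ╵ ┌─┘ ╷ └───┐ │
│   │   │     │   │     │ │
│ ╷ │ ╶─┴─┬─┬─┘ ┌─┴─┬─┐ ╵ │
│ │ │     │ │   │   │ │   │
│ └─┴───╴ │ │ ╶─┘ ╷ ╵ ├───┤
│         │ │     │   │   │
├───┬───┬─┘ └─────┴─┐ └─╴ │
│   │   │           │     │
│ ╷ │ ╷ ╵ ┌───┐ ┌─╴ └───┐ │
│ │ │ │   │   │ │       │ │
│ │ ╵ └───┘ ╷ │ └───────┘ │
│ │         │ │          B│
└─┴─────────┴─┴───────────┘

Finding the shortest path through the maze:
Path length: 50 steps
Directions: right → right → right → right → right → right → right → down → left → down → left → down → left → down → right → down → right → up → right → up → right → right → right → down → right → right → down → down → left → up → left → left → up → left → down → left → down → left → down → right → right → up → right → down → right → down → right → right → down → down

Solution:

┌───────────────┬─────┬───┐
│A x x x x x x x│     │   │
│ ╶─┬───────┬─╴ │ ┌─╴ │ ╷ │
│   │       │x x│ │   │ │ │
├─╴ │ ╶─┐ ┌─┘ ┌─┘ │ ╶─┘ │ │
│   │   │ │x x│   │     │ │
│ ╶─┼───┤ ╵ ┌─┴───┴───┐ │ │
│   │   │x x│  x x x x│ │ │
│ ╷ │ ╶─┤ ╶─┼─╴ ┌───┐ └─┘ │
│ │ │   │x x│x x│x x│x x x│
├─┘ ├─╴ ├─╴ ╵ ┌─┘ ╷ └───┐ │
│   │   │  x x│x x│x x x│x│
│ ╷ │ ╶─┴─┬─┬─┘ ┌─┴─┬─┐ ╵ │
│ │ │     │ │x x│x x│ │x x│
│ └─┴───╴ │ │ ╶─┘ ╷ ╵ ├───┤
│         │ │x x x│x x│   │
├───┬───┬─┘ └─────┴─┐ └─╴ │
│   │   │           │x x x│
│ ╷ │ ╷ ╵ ┌───┐ ┌─╴ └───┐ │
│ │ │ │   │   │ │       │x│
│ │ ╵ └───┘ ╷ │ └───────┘ │
│ │         │ │          B│
└─┴─────────┴─┴───────────┘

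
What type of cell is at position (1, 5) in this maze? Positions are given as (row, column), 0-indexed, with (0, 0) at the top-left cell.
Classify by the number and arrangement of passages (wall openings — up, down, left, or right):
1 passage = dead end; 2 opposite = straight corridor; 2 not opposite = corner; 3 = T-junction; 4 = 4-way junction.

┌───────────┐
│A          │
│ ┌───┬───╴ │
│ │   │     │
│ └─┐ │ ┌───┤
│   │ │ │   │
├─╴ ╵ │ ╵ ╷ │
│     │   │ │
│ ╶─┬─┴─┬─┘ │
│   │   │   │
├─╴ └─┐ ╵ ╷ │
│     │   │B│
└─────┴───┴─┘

Checking cell at (1, 5):
Number of passages: 2
Cell type: corner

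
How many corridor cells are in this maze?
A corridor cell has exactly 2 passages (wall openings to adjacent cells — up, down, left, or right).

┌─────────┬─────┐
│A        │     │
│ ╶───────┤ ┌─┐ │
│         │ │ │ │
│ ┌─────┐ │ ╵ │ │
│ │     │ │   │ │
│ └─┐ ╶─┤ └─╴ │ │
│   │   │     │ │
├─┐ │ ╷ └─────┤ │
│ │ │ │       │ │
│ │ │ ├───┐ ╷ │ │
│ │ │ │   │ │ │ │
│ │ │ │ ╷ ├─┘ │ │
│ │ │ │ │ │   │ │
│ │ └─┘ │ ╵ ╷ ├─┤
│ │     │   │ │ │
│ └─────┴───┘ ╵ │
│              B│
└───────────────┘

Counting cells with exactly 2 passages:
Total corridor cells: 56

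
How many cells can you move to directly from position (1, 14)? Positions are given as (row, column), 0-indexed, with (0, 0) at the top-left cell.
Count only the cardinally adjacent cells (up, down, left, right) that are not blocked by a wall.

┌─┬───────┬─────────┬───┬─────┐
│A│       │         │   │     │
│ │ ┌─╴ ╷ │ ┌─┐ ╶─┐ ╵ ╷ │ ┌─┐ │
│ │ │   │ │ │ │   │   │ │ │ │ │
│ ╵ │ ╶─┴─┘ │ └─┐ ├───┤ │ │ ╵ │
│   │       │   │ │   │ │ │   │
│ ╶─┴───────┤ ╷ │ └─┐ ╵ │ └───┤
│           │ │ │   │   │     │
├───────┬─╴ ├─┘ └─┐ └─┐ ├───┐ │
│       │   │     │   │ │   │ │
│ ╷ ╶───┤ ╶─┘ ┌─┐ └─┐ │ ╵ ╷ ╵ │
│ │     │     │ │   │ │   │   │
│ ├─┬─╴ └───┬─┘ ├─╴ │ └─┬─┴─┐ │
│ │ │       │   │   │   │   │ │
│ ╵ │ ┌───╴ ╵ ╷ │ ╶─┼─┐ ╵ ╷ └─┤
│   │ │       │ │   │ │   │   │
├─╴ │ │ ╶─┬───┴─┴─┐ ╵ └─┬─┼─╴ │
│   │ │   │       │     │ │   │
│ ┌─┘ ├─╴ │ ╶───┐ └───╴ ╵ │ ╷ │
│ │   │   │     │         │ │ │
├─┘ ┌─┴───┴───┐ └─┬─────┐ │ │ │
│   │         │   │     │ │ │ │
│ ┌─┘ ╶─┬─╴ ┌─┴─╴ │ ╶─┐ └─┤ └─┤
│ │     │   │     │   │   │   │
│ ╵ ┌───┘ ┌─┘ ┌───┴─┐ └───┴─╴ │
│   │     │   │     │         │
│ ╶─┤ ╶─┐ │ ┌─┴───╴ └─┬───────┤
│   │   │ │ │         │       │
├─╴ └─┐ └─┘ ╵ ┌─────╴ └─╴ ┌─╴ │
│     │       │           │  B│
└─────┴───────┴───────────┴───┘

Checking passable neighbors of (1, 14):
Neighbors: (0, 14), (2, 14)
Count: 2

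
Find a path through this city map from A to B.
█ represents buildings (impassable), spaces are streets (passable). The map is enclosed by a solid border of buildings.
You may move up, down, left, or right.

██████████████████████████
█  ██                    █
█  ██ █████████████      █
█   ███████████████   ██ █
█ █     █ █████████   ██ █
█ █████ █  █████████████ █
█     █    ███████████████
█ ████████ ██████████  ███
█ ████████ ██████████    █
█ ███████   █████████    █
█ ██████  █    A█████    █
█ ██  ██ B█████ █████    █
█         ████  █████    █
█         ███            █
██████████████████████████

Finding the shortest path from A to B:
Movement: cardinal only
Path length: 9 steps
Directions: left → left → left → left → up → left → left → down → down

Solution:

██████████████████████████
█  ██                    █
█  ██ █████████████      █
█   ███████████████   ██ █
█ █     █ █████████   ██ █
█ █████ █  █████████████ █
█     █    ███████████████
█ ████████ ██████████  ███
█ ████████ ██████████    █
█ ███████↓←↰█████████    █
█ ██████ ↓█↑←←←A█████    █
█ ██  ██ B█████ █████    █
█         ████  █████    █
█         ███            █
██████████████████████████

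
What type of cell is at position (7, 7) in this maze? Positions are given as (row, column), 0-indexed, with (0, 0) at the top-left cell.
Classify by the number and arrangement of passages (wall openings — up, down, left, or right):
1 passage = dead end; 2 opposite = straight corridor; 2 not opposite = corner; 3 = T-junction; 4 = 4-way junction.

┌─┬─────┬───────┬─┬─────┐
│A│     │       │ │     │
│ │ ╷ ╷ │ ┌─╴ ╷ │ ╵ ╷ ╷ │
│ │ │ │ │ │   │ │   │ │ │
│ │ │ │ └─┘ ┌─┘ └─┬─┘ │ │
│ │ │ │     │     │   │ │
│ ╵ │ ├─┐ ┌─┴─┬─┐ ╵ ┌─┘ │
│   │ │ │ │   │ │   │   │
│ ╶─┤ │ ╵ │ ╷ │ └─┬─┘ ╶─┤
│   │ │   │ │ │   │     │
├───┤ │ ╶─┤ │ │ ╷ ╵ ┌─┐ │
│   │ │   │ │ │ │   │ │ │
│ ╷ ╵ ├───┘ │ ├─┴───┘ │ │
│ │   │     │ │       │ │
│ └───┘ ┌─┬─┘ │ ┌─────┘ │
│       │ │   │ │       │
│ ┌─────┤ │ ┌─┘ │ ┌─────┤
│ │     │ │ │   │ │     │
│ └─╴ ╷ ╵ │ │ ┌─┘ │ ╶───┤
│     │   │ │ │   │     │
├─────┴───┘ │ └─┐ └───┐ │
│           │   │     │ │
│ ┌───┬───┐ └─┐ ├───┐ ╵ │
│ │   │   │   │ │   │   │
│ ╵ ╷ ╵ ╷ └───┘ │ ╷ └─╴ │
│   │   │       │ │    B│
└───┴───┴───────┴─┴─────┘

Checking cell at (7, 7):
Number of passages: 2
Cell type: straight corridor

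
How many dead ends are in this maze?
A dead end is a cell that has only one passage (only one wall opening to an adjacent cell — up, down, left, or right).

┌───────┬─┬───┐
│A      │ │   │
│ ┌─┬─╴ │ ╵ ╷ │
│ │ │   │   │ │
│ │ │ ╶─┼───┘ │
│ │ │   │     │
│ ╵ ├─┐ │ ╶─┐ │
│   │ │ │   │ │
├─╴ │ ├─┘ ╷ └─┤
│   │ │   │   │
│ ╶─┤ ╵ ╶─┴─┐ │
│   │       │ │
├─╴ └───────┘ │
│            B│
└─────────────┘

Checking each cell for number of passages:

Dead ends found at positions:
  (0, 4)
  (1, 1)
  (3, 2)
  (3, 3)
  (3, 6)
  (5, 5)
  (6, 0)
Total dead ends: 7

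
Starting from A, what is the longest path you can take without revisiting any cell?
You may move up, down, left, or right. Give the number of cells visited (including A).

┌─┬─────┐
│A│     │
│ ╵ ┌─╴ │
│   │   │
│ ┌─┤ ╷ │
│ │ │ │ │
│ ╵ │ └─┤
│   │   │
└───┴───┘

Finding longest simple path using DFS:
Start: (0, 0)
Longest path visits 11 cells
Path: A → down → right → up → right → right → down → left → down → down → right

Solution:

┌─┬─────┐
│A│↱ → ↓│
│ ╵ ┌─╴ │
│↳ ↑│↓ ↲│
│ ┌─┤ ╷ │
│ │ │↓│ │
│ ╵ │ └─┤
│   │↳ B│
└───┴───┘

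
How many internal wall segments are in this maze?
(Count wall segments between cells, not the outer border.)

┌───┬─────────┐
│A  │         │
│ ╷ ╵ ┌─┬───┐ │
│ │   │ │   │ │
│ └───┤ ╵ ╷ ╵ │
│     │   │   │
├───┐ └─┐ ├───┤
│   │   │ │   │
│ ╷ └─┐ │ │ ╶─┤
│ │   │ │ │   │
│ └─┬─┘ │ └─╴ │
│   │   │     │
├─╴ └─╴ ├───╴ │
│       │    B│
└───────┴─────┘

Counting internal wall segments:
Total internal walls: 36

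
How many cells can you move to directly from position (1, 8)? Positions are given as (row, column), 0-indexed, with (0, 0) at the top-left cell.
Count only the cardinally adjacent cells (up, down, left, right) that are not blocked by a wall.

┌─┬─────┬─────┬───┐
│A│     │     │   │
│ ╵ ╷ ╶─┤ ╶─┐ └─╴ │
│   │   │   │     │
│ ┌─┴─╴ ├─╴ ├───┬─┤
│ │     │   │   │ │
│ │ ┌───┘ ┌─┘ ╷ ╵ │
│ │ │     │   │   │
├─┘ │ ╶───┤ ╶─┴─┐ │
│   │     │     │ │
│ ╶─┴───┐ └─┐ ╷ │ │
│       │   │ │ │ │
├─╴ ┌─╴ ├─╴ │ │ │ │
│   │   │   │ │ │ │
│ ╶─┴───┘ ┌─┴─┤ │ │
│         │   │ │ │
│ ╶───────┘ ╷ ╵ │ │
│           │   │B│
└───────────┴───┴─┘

Checking passable neighbors of (1, 8):
Neighbors: (0, 8), (1, 7)
Count: 2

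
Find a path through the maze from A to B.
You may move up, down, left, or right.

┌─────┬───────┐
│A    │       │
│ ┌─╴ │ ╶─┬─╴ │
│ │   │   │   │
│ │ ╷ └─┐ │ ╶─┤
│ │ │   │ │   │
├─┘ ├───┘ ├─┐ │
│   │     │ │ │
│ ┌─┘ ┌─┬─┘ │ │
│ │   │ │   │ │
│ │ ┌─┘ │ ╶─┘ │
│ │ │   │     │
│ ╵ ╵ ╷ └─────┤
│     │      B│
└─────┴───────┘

Finding the shortest path through the maze:
Path length: 18 steps
Directions: right → right → down → left → down → down → left → down → down → down → right → right → up → right → down → right → right → right

Solution:

┌─────┬───────┐
│A → ↓│       │
│ ┌─╴ │ ╶─┬─╴ │
│ │↓ ↲│   │   │
│ │ ╷ └─┐ │ ╶─┤
│ │↓│   │ │   │
├─┘ ├───┘ ├─┐ │
│↓ ↲│     │ │ │
│ ┌─┘ ┌─┬─┘ │ │
│↓│   │ │   │ │
│ │ ┌─┘ │ ╶─┘ │
│↓│ │↱ ↓│     │
│ ╵ ╵ ╷ └─────┤
│↳ → ↑│↳ → → B│
└─────┴───────┘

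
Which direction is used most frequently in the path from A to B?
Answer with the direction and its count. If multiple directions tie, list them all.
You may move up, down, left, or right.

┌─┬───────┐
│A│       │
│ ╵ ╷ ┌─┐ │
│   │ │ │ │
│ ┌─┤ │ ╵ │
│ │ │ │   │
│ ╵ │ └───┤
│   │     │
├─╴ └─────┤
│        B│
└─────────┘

Directions: down, down, down, right, down, right, right, right
Counts: {'down': 4, 'right': 4}
Most common: down and right (tied at 4 times each)

Solution:

┌─┬───────┐
│A│       │
│ ╵ ╷ ┌─┐ │
│↓  │ │ │ │
│ ┌─┤ │ ╵ │
│↓│ │ │   │
│ ╵ │ └───┤
│↳ ↓│     │
├─╴ └─────┤
│  ↳ → → B│
└─────────┘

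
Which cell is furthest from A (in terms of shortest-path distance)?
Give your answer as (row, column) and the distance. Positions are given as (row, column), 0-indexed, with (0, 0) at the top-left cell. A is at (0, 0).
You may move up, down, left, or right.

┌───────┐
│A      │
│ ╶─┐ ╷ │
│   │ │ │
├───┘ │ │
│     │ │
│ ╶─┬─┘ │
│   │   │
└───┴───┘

Computing BFS distances from A to all cells:
Furthest cell: (3, 1)
Distance: 8 steps

Path from A to the furthest cell:

┌───────┐
│A → ↓  │
│ ╶─┐ ╷ │
│   │↓│ │
├───┘ │ │
│↓ ← ↲│ │
│ ╶─┬─┘ │
│↳ B│   │
└───┴───┘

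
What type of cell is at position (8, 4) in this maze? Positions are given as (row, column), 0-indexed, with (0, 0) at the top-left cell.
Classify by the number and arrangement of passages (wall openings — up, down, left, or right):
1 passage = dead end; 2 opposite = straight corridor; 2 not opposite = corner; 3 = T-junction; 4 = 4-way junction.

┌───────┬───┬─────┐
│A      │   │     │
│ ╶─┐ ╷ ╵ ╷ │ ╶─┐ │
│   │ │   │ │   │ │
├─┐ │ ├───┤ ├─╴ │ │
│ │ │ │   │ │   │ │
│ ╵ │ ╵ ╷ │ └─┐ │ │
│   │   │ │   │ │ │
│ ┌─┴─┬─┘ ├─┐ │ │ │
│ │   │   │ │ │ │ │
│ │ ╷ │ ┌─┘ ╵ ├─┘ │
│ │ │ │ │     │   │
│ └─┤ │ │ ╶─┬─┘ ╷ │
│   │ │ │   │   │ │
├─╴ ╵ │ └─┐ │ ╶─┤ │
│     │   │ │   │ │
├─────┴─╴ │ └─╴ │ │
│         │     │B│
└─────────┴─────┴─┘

Checking cell at (8, 4):
Number of passages: 2
Cell type: corner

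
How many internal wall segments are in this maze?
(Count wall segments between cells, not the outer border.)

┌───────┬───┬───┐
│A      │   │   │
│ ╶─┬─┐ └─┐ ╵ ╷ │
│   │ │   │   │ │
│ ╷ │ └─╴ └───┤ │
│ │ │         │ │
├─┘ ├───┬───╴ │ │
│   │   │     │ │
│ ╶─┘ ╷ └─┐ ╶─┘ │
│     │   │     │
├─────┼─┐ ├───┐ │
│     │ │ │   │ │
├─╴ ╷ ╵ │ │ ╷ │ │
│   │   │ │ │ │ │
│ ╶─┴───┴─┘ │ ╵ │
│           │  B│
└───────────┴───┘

Counting internal wall segments:
Total internal walls: 49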